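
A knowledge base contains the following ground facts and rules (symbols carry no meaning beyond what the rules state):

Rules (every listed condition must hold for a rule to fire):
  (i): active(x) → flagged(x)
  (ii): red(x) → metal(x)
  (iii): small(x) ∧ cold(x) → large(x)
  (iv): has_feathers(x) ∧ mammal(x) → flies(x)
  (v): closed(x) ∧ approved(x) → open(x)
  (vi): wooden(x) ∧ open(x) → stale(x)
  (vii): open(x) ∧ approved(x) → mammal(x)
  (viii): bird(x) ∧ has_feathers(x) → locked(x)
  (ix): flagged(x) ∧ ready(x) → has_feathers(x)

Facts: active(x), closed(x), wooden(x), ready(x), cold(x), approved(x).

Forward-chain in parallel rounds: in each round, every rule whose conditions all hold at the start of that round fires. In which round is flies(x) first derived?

3

Round 1 fires (i), (v), giving flagged(x), open(x).
Round 2 fires (vi), (vii), (ix), giving stale(x), mammal(x), has_feathers(x).
Round 3 fires (iv), giving flies(x).
flies(x) first appears in round 3.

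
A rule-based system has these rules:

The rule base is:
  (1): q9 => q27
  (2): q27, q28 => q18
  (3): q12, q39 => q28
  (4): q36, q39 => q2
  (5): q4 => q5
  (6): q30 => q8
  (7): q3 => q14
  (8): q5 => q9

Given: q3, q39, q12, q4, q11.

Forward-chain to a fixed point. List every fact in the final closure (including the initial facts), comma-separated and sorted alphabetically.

Round 1 — (3), (5), (7), derive q28, q5, q14.
Round 2 — (8), derive q9.
Round 3 — (1), derive q27.
Round 4 — (2), derive q18.

q11, q12, q14, q18, q27, q28, q3, q39, q4, q5, q9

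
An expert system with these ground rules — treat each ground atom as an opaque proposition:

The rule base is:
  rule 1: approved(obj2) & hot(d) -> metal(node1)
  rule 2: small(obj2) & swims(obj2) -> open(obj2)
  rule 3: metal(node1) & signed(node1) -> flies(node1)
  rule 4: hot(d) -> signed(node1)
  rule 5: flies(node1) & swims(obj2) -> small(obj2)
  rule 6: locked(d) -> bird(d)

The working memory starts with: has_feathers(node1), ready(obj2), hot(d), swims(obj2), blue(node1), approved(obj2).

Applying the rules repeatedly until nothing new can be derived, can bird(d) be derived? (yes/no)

no

Round 1: rule 1 [approved(obj2) & hot(d) -> metal(node1)]; rule 4 [hot(d) -> signed(node1)]. Adds metal(node1), signed(node1).
Round 2: rule 3 [metal(node1) & signed(node1) -> flies(node1)]. Adds flies(node1).
Round 3: rule 5 [flies(node1) & swims(obj2) -> small(obj2)]. Adds small(obj2).
Round 4: rule 2 [small(obj2) & swims(obj2) -> open(obj2)]. Adds open(obj2).
Fixed point reached. bird(d) is concluded only by rule 6; rule 6 needs locked(d) (never derived).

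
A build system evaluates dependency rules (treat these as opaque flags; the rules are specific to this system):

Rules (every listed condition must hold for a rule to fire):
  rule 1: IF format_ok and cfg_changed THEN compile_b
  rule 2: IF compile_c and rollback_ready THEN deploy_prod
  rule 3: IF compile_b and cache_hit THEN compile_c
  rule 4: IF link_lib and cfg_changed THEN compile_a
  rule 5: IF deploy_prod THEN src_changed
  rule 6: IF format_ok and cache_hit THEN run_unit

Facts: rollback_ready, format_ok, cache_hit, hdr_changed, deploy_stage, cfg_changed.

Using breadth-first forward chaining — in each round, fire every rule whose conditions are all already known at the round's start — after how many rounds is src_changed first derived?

4

Round 1: rule 1 [IF format_ok and cfg_changed THEN compile_b]; rule 6 [IF format_ok and cache_hit THEN run_unit]. Adds compile_b, run_unit.
Round 2: rule 3 [IF compile_b and cache_hit THEN compile_c]. Adds compile_c.
Round 3: rule 2 [IF compile_c and rollback_ready THEN deploy_prod]. Adds deploy_prod.
Round 4: rule 5 [IF deploy_prod THEN src_changed]. Adds src_changed.
src_changed first appears in round 4.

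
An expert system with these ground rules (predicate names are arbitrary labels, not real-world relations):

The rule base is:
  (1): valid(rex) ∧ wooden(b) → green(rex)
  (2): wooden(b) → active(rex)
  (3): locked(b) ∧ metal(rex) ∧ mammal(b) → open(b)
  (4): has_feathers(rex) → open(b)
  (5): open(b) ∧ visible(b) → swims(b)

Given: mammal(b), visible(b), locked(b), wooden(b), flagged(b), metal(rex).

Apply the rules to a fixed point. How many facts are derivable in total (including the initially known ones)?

Round 1: (2) [wooden(b) → active(rex)]; (3) [locked(b) ∧ metal(rex) ∧ mammal(b) → open(b)]. New: active(rex), open(b).
Round 2: (5) [open(b) ∧ visible(b) → swims(b)]. New: swims(b).
Closure: {active(rex), flagged(b), locked(b), mammal(b), metal(rex), open(b), swims(b), visible(b), wooden(b)} — 9 facts.

9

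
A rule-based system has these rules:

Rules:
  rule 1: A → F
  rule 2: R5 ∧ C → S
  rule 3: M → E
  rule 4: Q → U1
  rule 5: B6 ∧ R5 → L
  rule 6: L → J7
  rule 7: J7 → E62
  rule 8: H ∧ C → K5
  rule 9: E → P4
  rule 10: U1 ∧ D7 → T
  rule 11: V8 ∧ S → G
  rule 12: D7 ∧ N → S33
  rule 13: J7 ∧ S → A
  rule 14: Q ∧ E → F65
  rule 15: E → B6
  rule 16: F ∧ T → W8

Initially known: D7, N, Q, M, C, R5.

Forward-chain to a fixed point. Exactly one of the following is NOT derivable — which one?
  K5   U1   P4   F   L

Round 1: rule 2 [R5 ∧ C → S]; rule 3 [M → E]; rule 4 [Q → U1]; rule 12 [D7 ∧ N → S33]. New: S, E, U1, S33.
Round 2: rule 9 [E → P4]; rule 10 [U1 ∧ D7 → T]; rule 14 [Q ∧ E → F65]; rule 15 [E → B6]. New: P4, T, F65, B6.
Round 3: rule 5 [B6 ∧ R5 → L]. New: L.
Round 4: rule 6 [L → J7]. New: J7.
Round 5: rule 7 [J7 → E62]; rule 13 [J7 ∧ S → A]. New: E62, A.
Round 6: rule 1 [A → F]. New: F.
Round 7: rule 16 [F ∧ T → W8]. New: W8.
Derived: L (round 3), P4 (round 2), U1 (round 1), F (round 6). K5 never appears in any round.

K5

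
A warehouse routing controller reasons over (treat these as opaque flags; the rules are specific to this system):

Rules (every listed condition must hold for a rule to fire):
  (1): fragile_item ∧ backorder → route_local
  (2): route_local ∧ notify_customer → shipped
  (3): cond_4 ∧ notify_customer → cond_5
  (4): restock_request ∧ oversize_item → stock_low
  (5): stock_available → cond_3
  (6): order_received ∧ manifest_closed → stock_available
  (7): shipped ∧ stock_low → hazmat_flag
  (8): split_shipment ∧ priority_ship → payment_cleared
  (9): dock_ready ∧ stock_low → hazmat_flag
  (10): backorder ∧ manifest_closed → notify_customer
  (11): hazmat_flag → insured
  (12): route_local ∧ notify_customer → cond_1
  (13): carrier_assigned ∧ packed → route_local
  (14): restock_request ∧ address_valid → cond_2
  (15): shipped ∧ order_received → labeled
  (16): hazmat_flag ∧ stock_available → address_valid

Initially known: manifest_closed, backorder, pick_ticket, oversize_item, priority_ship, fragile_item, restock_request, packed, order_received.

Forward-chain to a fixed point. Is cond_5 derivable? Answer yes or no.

Round 1: (1) [fragile_item ∧ backorder → route_local]; (4) [restock_request ∧ oversize_item → stock_low]; (6) [order_received ∧ manifest_closed → stock_available]; (10) [backorder ∧ manifest_closed → notify_customer]. Adds route_local, stock_low, stock_available, notify_customer.
Round 2: (2) [route_local ∧ notify_customer → shipped]; (5) [stock_available → cond_3]; (12) [route_local ∧ notify_customer → cond_1]. Adds shipped, cond_3, cond_1.
Round 3: (7) [shipped ∧ stock_low → hazmat_flag]; (15) [shipped ∧ order_received → labeled]. Adds hazmat_flag, labeled.
Round 4: (11) [hazmat_flag → insured]; (16) [hazmat_flag ∧ stock_available → address_valid]. Adds insured, address_valid.
Round 5: (14) [restock_request ∧ address_valid → cond_2]. Adds cond_2.
Fixed point reached. cond_5 is concluded only by (3); (3) needs cond_4 (never derived).

no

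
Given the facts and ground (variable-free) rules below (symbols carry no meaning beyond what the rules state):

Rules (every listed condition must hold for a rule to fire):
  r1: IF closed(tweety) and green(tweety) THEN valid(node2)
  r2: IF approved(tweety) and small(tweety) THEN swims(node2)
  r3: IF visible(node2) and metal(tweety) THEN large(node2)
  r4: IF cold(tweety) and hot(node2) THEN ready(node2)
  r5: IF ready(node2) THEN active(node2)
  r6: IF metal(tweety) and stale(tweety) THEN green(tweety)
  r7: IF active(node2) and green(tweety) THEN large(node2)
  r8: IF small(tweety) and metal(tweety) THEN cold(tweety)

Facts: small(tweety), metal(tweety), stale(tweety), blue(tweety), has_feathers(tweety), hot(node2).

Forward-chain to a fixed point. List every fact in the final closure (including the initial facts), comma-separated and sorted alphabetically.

[1] r6 [IF metal(tweety) and stale(tweety) THEN green(tweety)]; r8 [IF small(tweety) and metal(tweety) THEN cold(tweety)]. ⇒ new: green(tweety), cold(tweety).
[2] r4 [IF cold(tweety) and hot(node2) THEN ready(node2)]. ⇒ new: ready(node2).
[3] r5 [IF ready(node2) THEN active(node2)]. ⇒ new: active(node2).
[4] r7 [IF active(node2) and green(tweety) THEN large(node2)]. ⇒ new: large(node2).

active(node2), blue(tweety), cold(tweety), green(tweety), has_feathers(tweety), hot(node2), large(node2), metal(tweety), ready(node2), small(tweety), stale(tweety)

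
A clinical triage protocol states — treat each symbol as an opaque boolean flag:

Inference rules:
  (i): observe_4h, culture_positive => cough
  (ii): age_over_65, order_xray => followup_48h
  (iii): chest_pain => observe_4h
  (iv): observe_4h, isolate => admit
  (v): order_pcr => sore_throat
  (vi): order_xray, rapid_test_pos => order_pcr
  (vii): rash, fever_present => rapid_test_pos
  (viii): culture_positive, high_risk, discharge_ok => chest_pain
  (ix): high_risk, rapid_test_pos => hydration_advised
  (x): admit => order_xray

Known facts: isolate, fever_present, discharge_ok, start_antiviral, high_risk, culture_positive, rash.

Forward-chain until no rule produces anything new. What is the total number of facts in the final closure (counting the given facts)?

16

[1] (vii) [rash, fever_present => rapid_test_pos]; (viii) [culture_positive, high_risk, discharge_ok => chest_pain]. ⇒ new: rapid_test_pos, chest_pain.
[2] (iii) [chest_pain => observe_4h]; (ix) [high_risk, rapid_test_pos => hydration_advised]. ⇒ new: observe_4h, hydration_advised.
[3] (i) [observe_4h, culture_positive => cough]; (iv) [observe_4h, isolate => admit]. ⇒ new: cough, admit.
[4] (x) [admit => order_xray]. ⇒ new: order_xray.
[5] (vi) [order_xray, rapid_test_pos => order_pcr]. ⇒ new: order_pcr.
[6] (v) [order_pcr => sore_throat]. ⇒ new: sore_throat.
Closure: {admit, chest_pain, cough, culture_positive, discharge_ok, fever_present, high_risk, hydration_advised, isolate, observe_4h, order_pcr, order_xray, rapid_test_pos, rash, sore_throat, start_antiviral} — 16 facts.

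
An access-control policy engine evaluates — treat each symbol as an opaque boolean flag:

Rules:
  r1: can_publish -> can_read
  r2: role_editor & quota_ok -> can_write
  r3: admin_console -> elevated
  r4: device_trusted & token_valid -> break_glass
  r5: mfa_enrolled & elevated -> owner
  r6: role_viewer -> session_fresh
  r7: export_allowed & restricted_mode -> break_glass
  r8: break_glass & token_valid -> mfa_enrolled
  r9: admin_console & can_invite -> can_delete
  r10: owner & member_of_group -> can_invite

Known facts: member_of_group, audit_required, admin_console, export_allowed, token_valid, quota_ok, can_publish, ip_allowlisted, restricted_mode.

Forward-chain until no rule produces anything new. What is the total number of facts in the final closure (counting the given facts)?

16

Round 1: r1 [can_publish -> can_read]; r3 [admin_console -> elevated]; r7 [export_allowed & restricted_mode -> break_glass]. New: can_read, elevated, break_glass.
Round 2: r8 [break_glass & token_valid -> mfa_enrolled]. New: mfa_enrolled.
Round 3: r5 [mfa_enrolled & elevated -> owner]. New: owner.
Round 4: r10 [owner & member_of_group -> can_invite]. New: can_invite.
Round 5: r9 [admin_console & can_invite -> can_delete]. New: can_delete.
Closure: {admin_console, audit_required, break_glass, can_delete, can_invite, can_publish, can_read, elevated, export_allowed, ip_allowlisted, member_of_group, mfa_enrolled, owner, quota_ok, restricted_mode, token_valid} — 16 facts.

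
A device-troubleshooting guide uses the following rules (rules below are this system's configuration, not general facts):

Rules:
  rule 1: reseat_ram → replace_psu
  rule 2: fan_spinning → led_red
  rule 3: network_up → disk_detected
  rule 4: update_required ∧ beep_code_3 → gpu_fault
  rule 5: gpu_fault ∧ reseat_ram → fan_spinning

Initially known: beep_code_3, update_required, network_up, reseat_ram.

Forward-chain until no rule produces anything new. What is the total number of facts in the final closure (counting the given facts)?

9

[1] rule 1 [reseat_ram → replace_psu]; rule 3 [network_up → disk_detected]; rule 4 [update_required ∧ beep_code_3 → gpu_fault]. ⇒ new: replace_psu, disk_detected, gpu_fault.
[2] rule 5 [gpu_fault ∧ reseat_ram → fan_spinning]. ⇒ new: fan_spinning.
[3] rule 2 [fan_spinning → led_red]. ⇒ new: led_red.
Closure: {beep_code_3, disk_detected, fan_spinning, gpu_fault, led_red, network_up, replace_psu, reseat_ram, update_required} — 9 facts.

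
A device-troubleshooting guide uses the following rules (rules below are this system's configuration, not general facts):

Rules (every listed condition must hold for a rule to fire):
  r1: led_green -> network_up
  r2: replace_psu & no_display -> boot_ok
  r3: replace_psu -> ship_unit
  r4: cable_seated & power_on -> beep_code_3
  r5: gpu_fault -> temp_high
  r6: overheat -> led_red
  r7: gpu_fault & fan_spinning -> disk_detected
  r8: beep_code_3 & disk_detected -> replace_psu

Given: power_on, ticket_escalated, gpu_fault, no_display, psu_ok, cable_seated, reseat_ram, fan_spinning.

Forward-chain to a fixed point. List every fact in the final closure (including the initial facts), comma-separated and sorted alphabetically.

Round 1: r4 [cable_seated & power_on -> beep_code_3]; r5 [gpu_fault -> temp_high]; r7 [gpu_fault & fan_spinning -> disk_detected]. New: beep_code_3, temp_high, disk_detected.
Round 2: r8 [beep_code_3 & disk_detected -> replace_psu]. New: replace_psu.
Round 3: r2 [replace_psu & no_display -> boot_ok]; r3 [replace_psu -> ship_unit]. New: boot_ok, ship_unit.

beep_code_3, boot_ok, cable_seated, disk_detected, fan_spinning, gpu_fault, no_display, power_on, psu_ok, replace_psu, reseat_ram, ship_unit, temp_high, ticket_escalated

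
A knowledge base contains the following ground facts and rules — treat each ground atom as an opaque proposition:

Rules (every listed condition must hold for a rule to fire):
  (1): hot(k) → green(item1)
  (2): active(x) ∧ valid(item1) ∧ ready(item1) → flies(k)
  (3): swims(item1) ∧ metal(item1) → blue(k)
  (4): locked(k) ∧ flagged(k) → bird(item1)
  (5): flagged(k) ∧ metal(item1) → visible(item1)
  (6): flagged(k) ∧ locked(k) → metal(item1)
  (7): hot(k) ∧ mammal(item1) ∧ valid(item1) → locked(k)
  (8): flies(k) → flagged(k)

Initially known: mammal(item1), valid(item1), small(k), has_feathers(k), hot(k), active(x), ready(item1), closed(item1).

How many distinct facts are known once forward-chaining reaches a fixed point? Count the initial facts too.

15

Round 1: (1) [hot(k) → green(item1)]; (2) [active(x) ∧ valid(item1) ∧ ready(item1) → flies(k)]; (7) [hot(k) ∧ mammal(item1) ∧ valid(item1) → locked(k)]. New: green(item1), flies(k), locked(k).
Round 2: (8) [flies(k) → flagged(k)]. New: flagged(k).
Round 3: (4) [locked(k) ∧ flagged(k) → bird(item1)]; (6) [flagged(k) ∧ locked(k) → metal(item1)]. New: bird(item1), metal(item1).
Round 4: (5) [flagged(k) ∧ metal(item1) → visible(item1)]. New: visible(item1).
Closure: {active(x), bird(item1), closed(item1), flagged(k), flies(k), green(item1), has_feathers(k), hot(k), locked(k), mammal(item1), metal(item1), ready(item1), small(k), valid(item1), visible(item1)} — 15 facts.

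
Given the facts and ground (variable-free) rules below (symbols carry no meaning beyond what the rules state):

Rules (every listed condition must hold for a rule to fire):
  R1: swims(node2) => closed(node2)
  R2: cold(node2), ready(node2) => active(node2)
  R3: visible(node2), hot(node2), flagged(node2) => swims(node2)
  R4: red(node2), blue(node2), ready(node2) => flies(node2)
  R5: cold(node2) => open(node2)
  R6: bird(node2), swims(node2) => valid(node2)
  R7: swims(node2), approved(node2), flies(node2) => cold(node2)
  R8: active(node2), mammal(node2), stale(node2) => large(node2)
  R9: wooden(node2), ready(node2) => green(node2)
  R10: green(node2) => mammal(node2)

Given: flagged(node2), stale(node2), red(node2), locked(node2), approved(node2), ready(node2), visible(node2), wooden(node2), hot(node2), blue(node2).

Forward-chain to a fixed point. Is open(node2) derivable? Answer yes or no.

Round 1 — R3, R4, R9, derive swims(node2), flies(node2), green(node2).
Round 2 — R1, R7, R10, derive closed(node2), cold(node2), mammal(node2).
Round 3 — R2, R5, derive active(node2), open(node2).
Round 4 — R8, derive large(node2).
open(node2) appears in round 3, so it is derivable.

yes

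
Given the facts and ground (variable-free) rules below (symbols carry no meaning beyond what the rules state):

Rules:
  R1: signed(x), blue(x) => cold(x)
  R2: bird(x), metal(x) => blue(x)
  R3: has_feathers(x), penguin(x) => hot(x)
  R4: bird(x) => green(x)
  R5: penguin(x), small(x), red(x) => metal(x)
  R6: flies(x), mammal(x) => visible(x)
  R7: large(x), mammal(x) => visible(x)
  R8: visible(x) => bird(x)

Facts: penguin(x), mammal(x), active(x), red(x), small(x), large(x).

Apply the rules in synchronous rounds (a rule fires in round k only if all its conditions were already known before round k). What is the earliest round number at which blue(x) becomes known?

3

Round 1: R5 [penguin(x), small(x), red(x) => metal(x)]; R7 [large(x), mammal(x) => visible(x)]. New: metal(x), visible(x).
Round 2: R8 [visible(x) => bird(x)]. New: bird(x).
Round 3: R2 [bird(x), metal(x) => blue(x)]; R4 [bird(x) => green(x)]. New: blue(x), green(x).
blue(x) first appears in round 3.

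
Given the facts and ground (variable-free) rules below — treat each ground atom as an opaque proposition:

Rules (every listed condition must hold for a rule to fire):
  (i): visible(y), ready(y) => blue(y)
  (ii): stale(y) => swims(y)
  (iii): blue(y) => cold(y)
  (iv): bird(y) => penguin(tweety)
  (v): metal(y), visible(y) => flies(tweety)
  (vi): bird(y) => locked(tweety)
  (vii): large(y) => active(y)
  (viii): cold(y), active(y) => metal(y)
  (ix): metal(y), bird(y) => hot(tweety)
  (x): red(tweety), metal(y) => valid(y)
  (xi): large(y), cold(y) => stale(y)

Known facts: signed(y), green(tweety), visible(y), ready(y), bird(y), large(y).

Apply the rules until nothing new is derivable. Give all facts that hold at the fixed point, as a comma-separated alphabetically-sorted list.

active(y), bird(y), blue(y), cold(y), flies(tweety), green(tweety), hot(tweety), large(y), locked(tweety), metal(y), penguin(tweety), ready(y), signed(y), stale(y), swims(y), visible(y)

Round 1: (i) [visible(y), ready(y) => blue(y)]; (iv) [bird(y) => penguin(tweety)]; (vi) [bird(y) => locked(tweety)]; (vii) [large(y) => active(y)]. Adds blue(y), penguin(tweety), locked(tweety), active(y).
Round 2: (iii) [blue(y) => cold(y)]. Adds cold(y).
Round 3: (viii) [cold(y), active(y) => metal(y)]; (xi) [large(y), cold(y) => stale(y)]. Adds metal(y), stale(y).
Round 4: (ii) [stale(y) => swims(y)]; (v) [metal(y), visible(y) => flies(tweety)]; (ix) [metal(y), bird(y) => hot(tweety)]. Adds swims(y), flies(tweety), hot(tweety).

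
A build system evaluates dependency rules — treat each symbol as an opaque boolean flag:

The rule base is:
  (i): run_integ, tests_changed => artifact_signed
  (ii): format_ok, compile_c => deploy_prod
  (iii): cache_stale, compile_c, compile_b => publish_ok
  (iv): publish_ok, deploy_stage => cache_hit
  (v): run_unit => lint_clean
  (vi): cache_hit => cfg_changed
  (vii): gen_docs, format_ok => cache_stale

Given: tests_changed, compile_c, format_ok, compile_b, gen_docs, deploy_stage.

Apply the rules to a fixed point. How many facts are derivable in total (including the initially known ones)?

11

[1] (ii) [format_ok, compile_c => deploy_prod]; (vii) [gen_docs, format_ok => cache_stale]. ⇒ new: deploy_prod, cache_stale.
[2] (iii) [cache_stale, compile_c, compile_b => publish_ok]. ⇒ new: publish_ok.
[3] (iv) [publish_ok, deploy_stage => cache_hit]. ⇒ new: cache_hit.
[4] (vi) [cache_hit => cfg_changed]. ⇒ new: cfg_changed.
Closure: {cache_hit, cache_stale, cfg_changed, compile_b, compile_c, deploy_prod, deploy_stage, format_ok, gen_docs, publish_ok, tests_changed} — 11 facts.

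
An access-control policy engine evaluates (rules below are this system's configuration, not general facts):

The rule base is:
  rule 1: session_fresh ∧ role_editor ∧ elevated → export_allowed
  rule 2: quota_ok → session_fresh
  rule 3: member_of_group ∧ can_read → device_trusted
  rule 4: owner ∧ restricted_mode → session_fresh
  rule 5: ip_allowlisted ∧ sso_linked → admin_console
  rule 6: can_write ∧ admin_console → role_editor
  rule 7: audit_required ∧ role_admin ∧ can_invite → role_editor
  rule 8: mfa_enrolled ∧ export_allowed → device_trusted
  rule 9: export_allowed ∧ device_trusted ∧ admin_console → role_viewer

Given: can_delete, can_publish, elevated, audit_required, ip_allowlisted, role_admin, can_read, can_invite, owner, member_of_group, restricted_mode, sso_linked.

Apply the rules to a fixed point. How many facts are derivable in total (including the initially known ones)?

18

Round 1 fires rule 3, rule 4, rule 5, rule 7, giving device_trusted, session_fresh, admin_console, role_editor.
Round 2 fires rule 1, giving export_allowed.
Round 3 fires rule 9, giving role_viewer.
Closure: {admin_console, audit_required, can_delete, can_invite, can_publish, can_read, device_trusted, elevated, export_allowed, ip_allowlisted, member_of_group, owner, restricted_mode, role_admin, role_editor, role_viewer, session_fresh, sso_linked} — 18 facts.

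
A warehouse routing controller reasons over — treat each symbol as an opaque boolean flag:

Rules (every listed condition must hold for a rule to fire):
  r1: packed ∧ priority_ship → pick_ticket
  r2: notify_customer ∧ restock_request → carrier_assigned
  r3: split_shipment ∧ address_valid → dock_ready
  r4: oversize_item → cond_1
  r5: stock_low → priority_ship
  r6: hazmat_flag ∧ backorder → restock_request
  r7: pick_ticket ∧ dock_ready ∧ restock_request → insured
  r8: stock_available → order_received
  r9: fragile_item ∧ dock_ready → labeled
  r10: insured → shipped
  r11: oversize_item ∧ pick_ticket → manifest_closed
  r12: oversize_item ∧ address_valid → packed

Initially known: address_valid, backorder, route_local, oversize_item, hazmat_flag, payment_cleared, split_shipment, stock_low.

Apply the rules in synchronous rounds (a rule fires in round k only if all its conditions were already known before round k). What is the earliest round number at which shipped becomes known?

4

Round 1 — r3, r4, r5, r6, r12, derive dock_ready, cond_1, priority_ship, restock_request, packed.
Round 2 — r1, derive pick_ticket.
Round 3 — r7, r11, derive insured, manifest_closed.
Round 4 — r10, derive shipped.
shipped first appears in round 4.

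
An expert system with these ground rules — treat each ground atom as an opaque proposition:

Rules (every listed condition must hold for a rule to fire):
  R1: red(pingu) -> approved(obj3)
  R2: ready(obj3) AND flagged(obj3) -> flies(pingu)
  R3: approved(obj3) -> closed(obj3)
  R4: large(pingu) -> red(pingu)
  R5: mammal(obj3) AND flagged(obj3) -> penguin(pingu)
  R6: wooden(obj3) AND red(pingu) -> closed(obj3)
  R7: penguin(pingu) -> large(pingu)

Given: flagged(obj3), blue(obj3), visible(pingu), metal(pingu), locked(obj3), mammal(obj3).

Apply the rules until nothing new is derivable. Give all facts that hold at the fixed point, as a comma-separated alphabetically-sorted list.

approved(obj3), blue(obj3), closed(obj3), flagged(obj3), large(pingu), locked(obj3), mammal(obj3), metal(pingu), penguin(pingu), red(pingu), visible(pingu)

[1] R5 [mammal(obj3) AND flagged(obj3) -> penguin(pingu)]. ⇒ new: penguin(pingu).
[2] R7 [penguin(pingu) -> large(pingu)]. ⇒ new: large(pingu).
[3] R4 [large(pingu) -> red(pingu)]. ⇒ new: red(pingu).
[4] R1 [red(pingu) -> approved(obj3)]. ⇒ new: approved(obj3).
[5] R3 [approved(obj3) -> closed(obj3)]. ⇒ new: closed(obj3).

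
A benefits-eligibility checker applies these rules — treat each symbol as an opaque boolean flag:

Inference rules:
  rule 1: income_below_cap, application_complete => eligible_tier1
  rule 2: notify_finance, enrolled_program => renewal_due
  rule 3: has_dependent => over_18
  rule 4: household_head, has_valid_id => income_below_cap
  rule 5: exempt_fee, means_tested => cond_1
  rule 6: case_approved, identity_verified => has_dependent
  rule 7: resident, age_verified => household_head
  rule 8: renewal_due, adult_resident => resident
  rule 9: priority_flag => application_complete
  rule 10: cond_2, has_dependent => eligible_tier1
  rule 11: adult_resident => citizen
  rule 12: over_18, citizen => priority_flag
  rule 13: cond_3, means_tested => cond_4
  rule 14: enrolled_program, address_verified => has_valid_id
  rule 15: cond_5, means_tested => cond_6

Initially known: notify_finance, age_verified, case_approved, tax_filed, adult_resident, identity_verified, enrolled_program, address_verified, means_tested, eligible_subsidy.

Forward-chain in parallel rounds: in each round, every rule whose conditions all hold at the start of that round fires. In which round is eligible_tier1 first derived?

Round 1: rule 2 [notify_finance, enrolled_program => renewal_due]; rule 6 [case_approved, identity_verified => has_dependent]; rule 11 [adult_resident => citizen]; rule 14 [enrolled_program, address_verified => has_valid_id]. New: renewal_due, has_dependent, citizen, has_valid_id.
Round 2: rule 3 [has_dependent => over_18]; rule 8 [renewal_due, adult_resident => resident]. New: over_18, resident.
Round 3: rule 7 [resident, age_verified => household_head]; rule 12 [over_18, citizen => priority_flag]. New: household_head, priority_flag.
Round 4: rule 4 [household_head, has_valid_id => income_below_cap]; rule 9 [priority_flag => application_complete]. New: income_below_cap, application_complete.
Round 5: rule 1 [income_below_cap, application_complete => eligible_tier1]. New: eligible_tier1.
eligible_tier1 first appears in round 5.

5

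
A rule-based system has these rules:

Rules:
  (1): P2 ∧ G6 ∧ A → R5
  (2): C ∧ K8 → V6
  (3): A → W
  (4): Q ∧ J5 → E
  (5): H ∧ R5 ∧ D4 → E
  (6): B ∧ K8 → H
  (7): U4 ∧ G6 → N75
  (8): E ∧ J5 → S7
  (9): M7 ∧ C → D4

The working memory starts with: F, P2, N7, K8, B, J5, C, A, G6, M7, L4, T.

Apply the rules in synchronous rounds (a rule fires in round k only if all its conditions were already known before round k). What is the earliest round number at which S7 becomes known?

Round 1: (1) [P2 ∧ G6 ∧ A → R5]; (2) [C ∧ K8 → V6]; (3) [A → W]; (6) [B ∧ K8 → H]; (9) [M7 ∧ C → D4]. New: R5, V6, W, H, D4.
Round 2: (5) [H ∧ R5 ∧ D4 → E]. New: E.
Round 3: (8) [E ∧ J5 → S7]. New: S7.
S7 first appears in round 3.

3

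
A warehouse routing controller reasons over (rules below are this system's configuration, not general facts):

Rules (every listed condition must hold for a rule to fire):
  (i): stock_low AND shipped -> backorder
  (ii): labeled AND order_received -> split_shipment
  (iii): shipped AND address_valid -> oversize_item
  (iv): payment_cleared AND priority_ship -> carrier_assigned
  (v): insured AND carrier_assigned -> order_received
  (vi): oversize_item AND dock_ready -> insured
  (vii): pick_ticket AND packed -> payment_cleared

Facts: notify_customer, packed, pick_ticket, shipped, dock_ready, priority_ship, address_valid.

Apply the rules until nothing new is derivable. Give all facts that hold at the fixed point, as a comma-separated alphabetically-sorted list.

Round 1 — (iii), (vii), derive oversize_item, payment_cleared.
Round 2 — (iv), (vi), derive carrier_assigned, insured.
Round 3 — (v), derive order_received.

address_valid, carrier_assigned, dock_ready, insured, notify_customer, order_received, oversize_item, packed, payment_cleared, pick_ticket, priority_ship, shipped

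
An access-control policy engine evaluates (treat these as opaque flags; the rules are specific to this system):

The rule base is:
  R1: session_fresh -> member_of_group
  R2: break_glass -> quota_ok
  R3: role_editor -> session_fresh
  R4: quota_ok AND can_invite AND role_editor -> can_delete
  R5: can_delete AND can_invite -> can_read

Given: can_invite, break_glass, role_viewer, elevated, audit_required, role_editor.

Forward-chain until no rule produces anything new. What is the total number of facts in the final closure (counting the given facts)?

Round 1 fires R2, R3, giving quota_ok, session_fresh.
Round 2 fires R1, R4, giving member_of_group, can_delete.
Round 3 fires R5, giving can_read.
Closure: {audit_required, break_glass, can_delete, can_invite, can_read, elevated, member_of_group, quota_ok, role_editor, role_viewer, session_fresh} — 11 facts.

11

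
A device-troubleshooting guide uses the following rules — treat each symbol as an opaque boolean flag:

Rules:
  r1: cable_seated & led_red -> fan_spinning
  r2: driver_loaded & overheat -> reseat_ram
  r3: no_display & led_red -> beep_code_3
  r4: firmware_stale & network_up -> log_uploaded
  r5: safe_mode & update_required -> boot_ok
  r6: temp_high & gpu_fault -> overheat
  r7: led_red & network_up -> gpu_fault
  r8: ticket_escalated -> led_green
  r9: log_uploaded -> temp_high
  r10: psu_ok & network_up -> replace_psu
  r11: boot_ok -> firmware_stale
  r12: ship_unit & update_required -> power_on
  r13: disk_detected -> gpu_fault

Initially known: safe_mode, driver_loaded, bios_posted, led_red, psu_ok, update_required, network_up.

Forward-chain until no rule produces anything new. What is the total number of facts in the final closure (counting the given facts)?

15

Round 1 fires r5, r7, r10, giving boot_ok, gpu_fault, replace_psu.
Round 2 fires r11, giving firmware_stale.
Round 3 fires r4, giving log_uploaded.
Round 4 fires r9, giving temp_high.
Round 5 fires r6, giving overheat.
Round 6 fires r2, giving reseat_ram.
Closure: {bios_posted, boot_ok, driver_loaded, firmware_stale, gpu_fault, led_red, log_uploaded, network_up, overheat, psu_ok, replace_psu, reseat_ram, safe_mode, temp_high, update_required} — 15 facts.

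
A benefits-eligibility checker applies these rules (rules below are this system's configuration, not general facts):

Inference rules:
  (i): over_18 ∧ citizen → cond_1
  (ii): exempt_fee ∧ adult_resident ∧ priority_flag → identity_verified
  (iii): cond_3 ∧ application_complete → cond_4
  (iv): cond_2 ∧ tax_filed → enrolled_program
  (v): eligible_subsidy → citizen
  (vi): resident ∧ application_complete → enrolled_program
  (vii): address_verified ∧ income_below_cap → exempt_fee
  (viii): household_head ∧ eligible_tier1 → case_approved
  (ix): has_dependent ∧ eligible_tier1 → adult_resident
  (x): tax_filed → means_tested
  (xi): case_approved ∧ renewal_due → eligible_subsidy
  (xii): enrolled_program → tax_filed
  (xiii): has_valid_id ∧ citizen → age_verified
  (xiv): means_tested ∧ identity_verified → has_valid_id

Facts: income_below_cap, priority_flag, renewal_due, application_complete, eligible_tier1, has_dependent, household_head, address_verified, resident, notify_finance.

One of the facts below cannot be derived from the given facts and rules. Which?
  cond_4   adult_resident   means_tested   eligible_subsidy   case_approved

Round 1 — (vi), (vii), (viii), (ix), derive enrolled_program, exempt_fee, case_approved, adult_resident.
Round 2 — (ii), (xi), (xii), derive identity_verified, eligible_subsidy, tax_filed.
Round 3 — (v), (x), derive citizen, means_tested.
Round 4 — (xiv), derive has_valid_id.
Round 5 — (xiii), derive age_verified.
Derived: case_approved (round 1), means_tested (round 3), adult_resident (round 1), eligible_subsidy (round 2). cond_4 never appears in any round.

cond_4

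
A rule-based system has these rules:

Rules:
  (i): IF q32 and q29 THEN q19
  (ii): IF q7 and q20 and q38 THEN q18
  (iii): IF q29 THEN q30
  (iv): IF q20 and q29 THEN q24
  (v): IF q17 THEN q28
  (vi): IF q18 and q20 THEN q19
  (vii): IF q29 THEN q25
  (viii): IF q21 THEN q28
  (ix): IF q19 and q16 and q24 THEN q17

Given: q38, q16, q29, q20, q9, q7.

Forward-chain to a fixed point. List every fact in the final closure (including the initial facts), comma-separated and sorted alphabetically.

Round 1: (ii) [IF q7 and q20 and q38 THEN q18]; (iii) [IF q29 THEN q30]; (iv) [IF q20 and q29 THEN q24]; (vii) [IF q29 THEN q25]. Adds q18, q30, q24, q25.
Round 2: (vi) [IF q18 and q20 THEN q19]. Adds q19.
Round 3: (ix) [IF q19 and q16 and q24 THEN q17]. Adds q17.
Round 4: (v) [IF q17 THEN q28]. Adds q28.

q16, q17, q18, q19, q20, q24, q25, q28, q29, q30, q38, q7, q9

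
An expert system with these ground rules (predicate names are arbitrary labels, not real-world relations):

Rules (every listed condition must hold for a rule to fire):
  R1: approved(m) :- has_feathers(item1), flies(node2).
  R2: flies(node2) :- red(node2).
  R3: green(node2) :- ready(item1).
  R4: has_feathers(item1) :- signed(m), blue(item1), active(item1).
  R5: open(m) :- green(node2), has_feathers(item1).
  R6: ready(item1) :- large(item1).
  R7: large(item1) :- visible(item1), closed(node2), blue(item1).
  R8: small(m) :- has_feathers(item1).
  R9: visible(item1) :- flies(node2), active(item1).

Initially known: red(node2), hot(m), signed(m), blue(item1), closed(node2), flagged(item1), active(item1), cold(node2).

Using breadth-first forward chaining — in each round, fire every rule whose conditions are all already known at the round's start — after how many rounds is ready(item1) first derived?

4

Round 1: R2 [flies(node2) :- red(node2).]; R4 [has_feathers(item1) :- signed(m), blue(item1), active(item1).]. New: flies(node2), has_feathers(item1).
Round 2: R1 [approved(m) :- has_feathers(item1), flies(node2).]; R8 [small(m) :- has_feathers(item1).]; R9 [visible(item1) :- flies(node2), active(item1).]. New: approved(m), small(m), visible(item1).
Round 3: R7 [large(item1) :- visible(item1), closed(node2), blue(item1).]. New: large(item1).
Round 4: R6 [ready(item1) :- large(item1).]. New: ready(item1).
ready(item1) first appears in round 4.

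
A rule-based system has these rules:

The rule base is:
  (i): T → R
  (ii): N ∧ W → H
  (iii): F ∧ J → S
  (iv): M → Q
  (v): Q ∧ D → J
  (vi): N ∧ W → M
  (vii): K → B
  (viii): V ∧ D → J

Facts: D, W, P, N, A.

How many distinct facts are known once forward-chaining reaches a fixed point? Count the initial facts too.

9

Round 1 — (ii), (vi), derive H, M.
Round 2 — (iv), derive Q.
Round 3 — (v), derive J.
Closure: {A, D, H, J, M, N, P, Q, W} — 9 facts.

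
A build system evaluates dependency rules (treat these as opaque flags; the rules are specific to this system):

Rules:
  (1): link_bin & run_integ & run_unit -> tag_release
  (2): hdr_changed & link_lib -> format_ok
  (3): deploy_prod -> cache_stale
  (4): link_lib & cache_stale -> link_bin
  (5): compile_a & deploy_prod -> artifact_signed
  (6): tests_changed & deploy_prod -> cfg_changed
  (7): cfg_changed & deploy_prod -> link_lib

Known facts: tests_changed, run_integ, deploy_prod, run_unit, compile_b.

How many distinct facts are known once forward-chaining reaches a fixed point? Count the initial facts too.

10

Round 1: (3) [deploy_prod -> cache_stale]; (6) [tests_changed & deploy_prod -> cfg_changed]. Adds cache_stale, cfg_changed.
Round 2: (7) [cfg_changed & deploy_prod -> link_lib]. Adds link_lib.
Round 3: (4) [link_lib & cache_stale -> link_bin]. Adds link_bin.
Round 4: (1) [link_bin & run_integ & run_unit -> tag_release]. Adds tag_release.
Closure: {cache_stale, cfg_changed, compile_b, deploy_prod, link_bin, link_lib, run_integ, run_unit, tag_release, tests_changed} — 10 facts.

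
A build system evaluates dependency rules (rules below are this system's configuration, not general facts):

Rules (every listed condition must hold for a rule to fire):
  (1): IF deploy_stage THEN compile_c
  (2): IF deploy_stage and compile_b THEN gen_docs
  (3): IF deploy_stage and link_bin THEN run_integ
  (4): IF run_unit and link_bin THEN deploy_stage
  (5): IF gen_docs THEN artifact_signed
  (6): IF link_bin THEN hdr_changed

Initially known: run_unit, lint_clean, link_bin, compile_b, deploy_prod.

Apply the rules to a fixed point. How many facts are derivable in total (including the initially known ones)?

11

Round 1 fires (4), (6), giving deploy_stage, hdr_changed.
Round 2 fires (1), (2), (3), giving compile_c, gen_docs, run_integ.
Round 3 fires (5), giving artifact_signed.
Closure: {artifact_signed, compile_b, compile_c, deploy_prod, deploy_stage, gen_docs, hdr_changed, link_bin, lint_clean, run_integ, run_unit} — 11 facts.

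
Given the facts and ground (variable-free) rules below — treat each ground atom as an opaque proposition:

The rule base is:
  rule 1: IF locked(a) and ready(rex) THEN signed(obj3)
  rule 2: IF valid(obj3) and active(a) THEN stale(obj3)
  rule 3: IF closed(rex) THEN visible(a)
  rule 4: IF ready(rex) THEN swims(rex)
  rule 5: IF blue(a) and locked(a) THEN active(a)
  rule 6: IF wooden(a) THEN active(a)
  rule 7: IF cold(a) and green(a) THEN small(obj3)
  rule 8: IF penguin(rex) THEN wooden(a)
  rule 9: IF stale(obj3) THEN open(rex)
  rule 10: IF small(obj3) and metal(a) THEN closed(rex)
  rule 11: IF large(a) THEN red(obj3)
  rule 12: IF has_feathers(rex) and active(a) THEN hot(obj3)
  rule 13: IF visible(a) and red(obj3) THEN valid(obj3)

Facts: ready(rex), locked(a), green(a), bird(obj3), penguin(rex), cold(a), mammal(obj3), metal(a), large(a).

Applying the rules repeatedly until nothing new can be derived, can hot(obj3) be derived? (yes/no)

Round 1 — rule 1, rule 4, rule 7, rule 8, rule 11, derive signed(obj3), swims(rex), small(obj3), wooden(a), red(obj3).
Round 2 — rule 6, rule 10, derive active(a), closed(rex).
Round 3 — rule 3, derive visible(a).
Round 4 — rule 13, derive valid(obj3).
Round 5 — rule 2, derive stale(obj3).
Round 6 — rule 9, derive open(rex).
Fixed point reached. hot(obj3) is concluded only by rule 12; rule 12 needs has_feathers(rex) (never derived).

no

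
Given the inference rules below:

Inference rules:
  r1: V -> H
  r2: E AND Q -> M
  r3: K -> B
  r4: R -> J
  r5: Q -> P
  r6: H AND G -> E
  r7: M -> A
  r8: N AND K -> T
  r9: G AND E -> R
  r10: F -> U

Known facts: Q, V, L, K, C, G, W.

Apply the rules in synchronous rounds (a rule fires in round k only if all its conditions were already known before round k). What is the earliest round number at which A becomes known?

Round 1: r1 [V -> H]; r3 [K -> B]; r5 [Q -> P]. New: H, B, P.
Round 2: r6 [H AND G -> E]. New: E.
Round 3: r2 [E AND Q -> M]; r9 [G AND E -> R]. New: M, R.
Round 4: r4 [R -> J]; r7 [M -> A]. New: J, A.
A first appears in round 4.

4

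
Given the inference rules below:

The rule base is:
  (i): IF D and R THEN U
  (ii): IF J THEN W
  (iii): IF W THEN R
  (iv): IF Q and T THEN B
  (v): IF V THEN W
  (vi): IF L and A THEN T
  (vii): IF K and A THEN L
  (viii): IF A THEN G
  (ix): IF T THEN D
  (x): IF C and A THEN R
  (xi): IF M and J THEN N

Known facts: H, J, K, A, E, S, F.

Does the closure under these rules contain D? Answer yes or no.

yes

Round 1 fires (ii), (vii), (viii), giving W, L, G.
Round 2 fires (iii), (vi), giving R, T.
Round 3 fires (ix), giving D.
Round 4 fires (i), giving U.
D appears in round 3, so it is derivable.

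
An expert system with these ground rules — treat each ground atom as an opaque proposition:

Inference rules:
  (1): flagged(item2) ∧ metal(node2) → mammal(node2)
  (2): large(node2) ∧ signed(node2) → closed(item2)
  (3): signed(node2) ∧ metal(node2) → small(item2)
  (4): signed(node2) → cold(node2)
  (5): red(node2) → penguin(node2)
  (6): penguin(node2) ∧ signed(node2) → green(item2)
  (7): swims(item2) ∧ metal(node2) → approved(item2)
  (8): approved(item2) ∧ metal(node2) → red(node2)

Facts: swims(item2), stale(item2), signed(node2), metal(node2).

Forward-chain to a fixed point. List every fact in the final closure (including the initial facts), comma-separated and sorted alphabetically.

approved(item2), cold(node2), green(item2), metal(node2), penguin(node2), red(node2), signed(node2), small(item2), stale(item2), swims(item2)

Round 1 — (3), (4), (7), derive small(item2), cold(node2), approved(item2).
Round 2 — (8), derive red(node2).
Round 3 — (5), derive penguin(node2).
Round 4 — (6), derive green(item2).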